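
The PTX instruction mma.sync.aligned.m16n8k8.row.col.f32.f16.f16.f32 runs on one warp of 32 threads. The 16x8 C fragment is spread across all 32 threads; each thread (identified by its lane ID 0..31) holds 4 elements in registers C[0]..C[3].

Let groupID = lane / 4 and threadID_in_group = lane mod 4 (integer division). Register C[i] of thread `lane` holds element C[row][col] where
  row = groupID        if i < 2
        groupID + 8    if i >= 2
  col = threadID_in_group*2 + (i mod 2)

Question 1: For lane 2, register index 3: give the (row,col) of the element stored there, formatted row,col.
lane 2→2/4=0, 2 mod 4=2
i=3  r:0+8→8  c:2·2+1→5

8,5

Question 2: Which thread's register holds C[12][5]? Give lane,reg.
18,3

r=12→G=4,rhi=1  c=5→T=2,p=1
L=4*4+2=18  i=1*2+1=3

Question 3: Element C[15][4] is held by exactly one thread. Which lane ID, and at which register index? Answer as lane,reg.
30,2

r: 15->gid=7,r8=1  c: 4->tid=2,i&1=0
L=7*4+2=30  i=1*2+0=2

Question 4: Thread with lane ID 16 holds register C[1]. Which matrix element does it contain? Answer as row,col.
L=16->g=16>>2=4, t=16&3=0
[1]->row 4+0=4  col 0·2+1=1

4,1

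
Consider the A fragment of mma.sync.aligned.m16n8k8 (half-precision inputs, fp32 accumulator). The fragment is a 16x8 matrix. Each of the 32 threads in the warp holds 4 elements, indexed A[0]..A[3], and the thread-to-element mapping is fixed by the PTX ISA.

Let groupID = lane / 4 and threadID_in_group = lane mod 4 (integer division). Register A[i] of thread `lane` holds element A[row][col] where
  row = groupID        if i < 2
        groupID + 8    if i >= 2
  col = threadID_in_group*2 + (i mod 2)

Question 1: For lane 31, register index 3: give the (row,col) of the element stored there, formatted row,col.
lane 31: g=7 (31/4), t=3 (31%4)
i=3: r=7+8=15, c=3*2+1=7

15,7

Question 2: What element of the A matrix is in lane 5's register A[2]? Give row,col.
9,2

lane 5: gr=1 (5/4), th=1 (5%4)
i=2: r=1+8=9, c=1*2+0=2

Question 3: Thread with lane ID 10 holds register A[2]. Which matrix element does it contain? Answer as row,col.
10,4

L=10->gid=10>>2=2, tid=10&3=2
[2]->row 2+8=10  col 2·2+0=4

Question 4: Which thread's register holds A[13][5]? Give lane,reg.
r: 13->gid=5,r8=1  c: 5->tid=2,i&1=1
L=5*4+2=22  i=1*2+1=3

22,3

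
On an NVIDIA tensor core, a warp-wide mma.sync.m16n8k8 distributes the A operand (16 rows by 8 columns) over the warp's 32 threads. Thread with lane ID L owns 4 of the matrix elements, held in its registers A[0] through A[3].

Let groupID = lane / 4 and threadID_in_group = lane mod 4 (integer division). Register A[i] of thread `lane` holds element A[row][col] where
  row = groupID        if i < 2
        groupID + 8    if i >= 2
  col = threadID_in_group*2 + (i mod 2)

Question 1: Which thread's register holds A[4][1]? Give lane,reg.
r=4→G=4,rhi=0  c=1→T=0,p=1
L=4*4+0=16  i=0*2+1=1

16,1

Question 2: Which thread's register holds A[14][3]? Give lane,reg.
r: 14->gid=6,r8=1  c: 3->tid=1,i&1=1
L=6*4+1=25  i=1*2+1=3

25,3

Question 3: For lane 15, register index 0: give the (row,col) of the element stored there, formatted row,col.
3,6

lane 15: G=3 (15/4), T=3 (15%4)
i=0: r=3+0=3, c=3*2+0=6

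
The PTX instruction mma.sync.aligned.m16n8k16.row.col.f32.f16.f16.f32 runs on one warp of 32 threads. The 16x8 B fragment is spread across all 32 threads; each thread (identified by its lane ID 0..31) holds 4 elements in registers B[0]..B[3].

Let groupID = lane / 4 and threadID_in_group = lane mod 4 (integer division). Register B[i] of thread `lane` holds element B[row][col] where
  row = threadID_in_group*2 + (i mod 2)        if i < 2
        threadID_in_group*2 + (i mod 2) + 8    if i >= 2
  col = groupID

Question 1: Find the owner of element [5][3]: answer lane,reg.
c: 3->gid=3  r: 5->r8=0,tid=2,i&1=1
L=3*4+2=14  i=0*2+1=1

14,1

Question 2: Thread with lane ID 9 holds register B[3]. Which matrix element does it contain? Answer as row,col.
11,2

L=9->gid=9>>2=2, tid=9&3=1
[3]->row 1·2+1+8=11  col gid=2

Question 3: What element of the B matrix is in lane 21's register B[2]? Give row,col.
lane 21: g=5 (21/4), t=1 (21%4)
i=2: r=1*2+0+8=10, c=g=5

10,5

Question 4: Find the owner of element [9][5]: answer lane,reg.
c: 5->gid=5  r: 9->r8=1,tid=0,i&1=1
L=5*4+0=20  i=1*2+1=3

20,3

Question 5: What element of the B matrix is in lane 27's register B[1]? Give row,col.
7,6

lane 27->27/4=6, 27 mod 4=3
i=1  r:2·3+1+0->7  c:6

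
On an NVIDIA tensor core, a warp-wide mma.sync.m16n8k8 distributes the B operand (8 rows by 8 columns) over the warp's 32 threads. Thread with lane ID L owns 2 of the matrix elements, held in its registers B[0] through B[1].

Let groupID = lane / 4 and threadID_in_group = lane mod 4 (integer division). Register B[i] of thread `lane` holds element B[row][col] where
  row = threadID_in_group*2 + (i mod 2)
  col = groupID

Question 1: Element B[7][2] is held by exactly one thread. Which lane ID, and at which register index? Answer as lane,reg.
11,1

c=2→G=2  r=7→T=3,p=1
L=2*4+3=11  i=1=1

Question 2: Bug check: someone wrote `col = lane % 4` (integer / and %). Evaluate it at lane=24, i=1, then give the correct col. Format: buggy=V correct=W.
buggy=0 correct=6

`lane % 4`[24,1]⇒0
24: gr=6,th=0
[1] (0*2+1,6) = (1,6)
col: 0 vs 6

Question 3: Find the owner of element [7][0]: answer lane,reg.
3,1

c:0=>grp=0  r:7=>tig=3,lo=1
L=0*4+3=3  i=1=1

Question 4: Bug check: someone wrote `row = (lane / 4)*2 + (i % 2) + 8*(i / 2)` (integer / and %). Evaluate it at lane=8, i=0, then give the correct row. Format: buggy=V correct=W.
`(lane / 4)*2 + (i % 2) + 8*(i / 2)`[8,0]->4
L=8->gid=8>>2=2, tid=8&3=0
[0]->row 0·2+0=0  col gid=2
row: 4 vs 0

buggy=4 correct=0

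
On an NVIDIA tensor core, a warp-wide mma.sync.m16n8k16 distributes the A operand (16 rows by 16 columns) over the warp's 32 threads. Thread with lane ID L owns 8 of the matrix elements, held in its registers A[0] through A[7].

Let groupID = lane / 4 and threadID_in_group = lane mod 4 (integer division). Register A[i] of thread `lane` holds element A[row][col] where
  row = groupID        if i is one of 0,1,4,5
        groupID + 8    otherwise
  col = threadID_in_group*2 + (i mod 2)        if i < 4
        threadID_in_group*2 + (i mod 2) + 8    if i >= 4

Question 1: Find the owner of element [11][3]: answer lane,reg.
r=11->g=3,rb=1  c=3->cb=0,t=1,b0=1
L=3*4+1=13  i=0*4+1*2+1=3

13,3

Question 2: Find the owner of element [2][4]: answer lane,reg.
r=2⇒gr=2,Rb=0  c=4⇒Cb=0,th=2,odd=0
L=2*4+2=10  i=0*4+0*2+0=0

10,0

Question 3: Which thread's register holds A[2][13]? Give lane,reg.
r=2->g=2,rb=0  c=13->cb=1,t=2,b0=1
L=2*4+2=10  i=1*4+0*2+1=5

10,5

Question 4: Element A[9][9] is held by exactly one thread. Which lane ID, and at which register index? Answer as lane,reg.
4,7

r=9⇒gr=1,Rb=1  c=9⇒Cb=1,th=0,odd=1
L=1*4+0=4  i=1*4+1*2+1=7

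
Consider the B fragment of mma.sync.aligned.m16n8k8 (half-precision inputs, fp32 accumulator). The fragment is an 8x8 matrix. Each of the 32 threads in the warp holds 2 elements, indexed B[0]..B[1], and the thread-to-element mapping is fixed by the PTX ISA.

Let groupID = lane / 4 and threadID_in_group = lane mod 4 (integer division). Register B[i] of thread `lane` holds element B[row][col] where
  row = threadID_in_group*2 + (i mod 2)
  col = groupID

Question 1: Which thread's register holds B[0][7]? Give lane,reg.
28,0

c:7=>grp=7  r:0=>tig=0,lo=0
L=7*4+0=28  i=0=0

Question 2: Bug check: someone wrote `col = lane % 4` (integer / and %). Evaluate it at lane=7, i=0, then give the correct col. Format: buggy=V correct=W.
buggy=3 correct=1

`lane % 4`[7,0]->3
L=7->gid=7>>2=1, tid=7&3=3
[0]->row 3·2+0=6  col gid=1
col: 3 vs 1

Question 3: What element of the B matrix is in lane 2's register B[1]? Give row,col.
5,0

lane 2: gid=0 (2/4), tid=2 (2%4)
i=1: r=2*2+1=5, c=gid=0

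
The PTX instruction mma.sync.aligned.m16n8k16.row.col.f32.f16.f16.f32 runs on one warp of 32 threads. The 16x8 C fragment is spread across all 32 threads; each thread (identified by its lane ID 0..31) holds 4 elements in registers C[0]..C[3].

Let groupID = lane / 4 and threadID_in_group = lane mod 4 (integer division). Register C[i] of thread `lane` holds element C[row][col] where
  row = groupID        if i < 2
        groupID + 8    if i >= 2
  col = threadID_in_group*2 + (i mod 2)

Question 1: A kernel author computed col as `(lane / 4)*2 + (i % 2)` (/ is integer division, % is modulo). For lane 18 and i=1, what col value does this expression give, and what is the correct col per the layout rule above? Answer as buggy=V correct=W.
buggy=9 correct=5

`(lane / 4)*2 + (i % 2)`[18,1]->9
L=18->gid=18>>2=4, tid=18&3=2
[1]->row 4+0=4  col 2·2+1=5
col: 9 vs 5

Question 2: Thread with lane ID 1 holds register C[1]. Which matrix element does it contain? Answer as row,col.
0,3

lane 1⇒1/4=0, 1 mod 4=1
i=1  r:0+0⇒0  c:2·1+1⇒3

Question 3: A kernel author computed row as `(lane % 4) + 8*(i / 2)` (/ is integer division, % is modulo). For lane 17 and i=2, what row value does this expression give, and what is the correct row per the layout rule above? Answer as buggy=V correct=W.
`(lane % 4) + 8*(i / 2)`[17,2]⇒9
17: gr=4,th=1
[2] (4+8,1*2+0) = (12,2)
row: 9 vs 12

buggy=9 correct=12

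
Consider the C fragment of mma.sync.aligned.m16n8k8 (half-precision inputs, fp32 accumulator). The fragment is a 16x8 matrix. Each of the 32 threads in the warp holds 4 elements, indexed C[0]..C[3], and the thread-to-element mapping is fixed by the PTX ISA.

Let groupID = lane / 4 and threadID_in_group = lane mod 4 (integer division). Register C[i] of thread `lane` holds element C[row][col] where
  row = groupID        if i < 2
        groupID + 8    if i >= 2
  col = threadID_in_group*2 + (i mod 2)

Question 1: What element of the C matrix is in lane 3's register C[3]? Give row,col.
L=3->gid=3>>2=0, tid=3&3=3
[3]->row 0+8=8  col 3·2+1=7

8,7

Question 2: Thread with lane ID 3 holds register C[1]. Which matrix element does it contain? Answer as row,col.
lane 3: G=0 (3/4), T=3 (3%4)
i=1: r=0+0=0, c=3*2+1=7

0,7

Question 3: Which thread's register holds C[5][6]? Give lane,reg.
23,0

r=5→G=5,rhi=0  c=6→T=3,p=0
L=5*4+3=23  i=0*2+0=0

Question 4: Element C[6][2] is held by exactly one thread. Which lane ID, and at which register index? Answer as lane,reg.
r=6⇒gr=6,Rb=0  c=2⇒th=1,odd=0
L=6*4+1=25  i=0*2+0=0

25,0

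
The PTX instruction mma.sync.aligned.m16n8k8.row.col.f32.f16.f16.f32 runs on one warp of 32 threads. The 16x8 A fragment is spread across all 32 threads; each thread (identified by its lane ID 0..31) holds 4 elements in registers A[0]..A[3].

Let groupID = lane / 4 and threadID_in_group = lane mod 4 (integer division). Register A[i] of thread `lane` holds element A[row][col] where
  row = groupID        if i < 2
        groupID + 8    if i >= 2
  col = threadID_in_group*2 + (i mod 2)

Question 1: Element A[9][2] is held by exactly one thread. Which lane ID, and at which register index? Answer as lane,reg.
r=9->g=1,rb=1  c=2->t=1,b0=0
L=1*4+1=5  i=1*2+0=2

5,2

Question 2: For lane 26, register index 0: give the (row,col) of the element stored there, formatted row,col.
6,4

L=26→G=26>>2=6, T=26&3=2
[0]→row 6+0=6  col 2·2+0=4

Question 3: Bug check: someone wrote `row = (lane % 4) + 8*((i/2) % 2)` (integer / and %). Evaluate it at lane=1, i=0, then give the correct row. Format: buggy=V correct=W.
buggy=1 correct=0

`(lane % 4) + 8*((i/2) % 2)`[1,0]→1
1: G=0,T=1
[0] (0+0,1*2+0) = (0,2)
row: 1 vs 0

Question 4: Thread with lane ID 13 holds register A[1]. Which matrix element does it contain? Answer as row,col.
3,3

L=13=>grp=13>>2=3, tig=13&3=1
[1]=>row 3+0=3  col 1·2+1=3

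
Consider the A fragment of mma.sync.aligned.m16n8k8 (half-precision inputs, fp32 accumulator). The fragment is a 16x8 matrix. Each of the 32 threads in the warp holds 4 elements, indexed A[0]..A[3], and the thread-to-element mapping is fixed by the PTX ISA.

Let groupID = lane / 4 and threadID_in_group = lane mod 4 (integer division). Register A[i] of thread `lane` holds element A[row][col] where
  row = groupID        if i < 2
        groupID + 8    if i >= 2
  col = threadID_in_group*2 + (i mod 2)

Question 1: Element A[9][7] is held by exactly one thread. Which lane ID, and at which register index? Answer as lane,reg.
7,3

r:9=>grp=1,rB=1  c:7=>tig=3,lo=1
L=1*4+3=7  i=1*2+1=3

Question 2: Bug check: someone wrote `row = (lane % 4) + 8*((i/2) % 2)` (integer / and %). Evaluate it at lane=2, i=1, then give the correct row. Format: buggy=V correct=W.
`(lane % 4) + 8*((i/2) % 2)`[2,1]->2
L=2->gid=2>>2=0, tid=2&3=2
[1]->row 0+0=0  col 2·2+1=5
row: 2 vs 0

buggy=2 correct=0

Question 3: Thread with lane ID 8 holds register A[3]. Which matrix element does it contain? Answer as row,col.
8: grp=2,tig=0
[3] (2+8,0*2+1) = (10,1)

10,1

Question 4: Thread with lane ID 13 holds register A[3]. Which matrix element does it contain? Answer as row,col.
L=13->gid=13>>2=3, tid=13&3=1
[3]->row 3+8=11  col 1·2+1=3

11,3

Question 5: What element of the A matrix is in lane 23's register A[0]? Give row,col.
5,6

23: grp=5,tig=3
[0] (5+0,3*2+0) = (5,6)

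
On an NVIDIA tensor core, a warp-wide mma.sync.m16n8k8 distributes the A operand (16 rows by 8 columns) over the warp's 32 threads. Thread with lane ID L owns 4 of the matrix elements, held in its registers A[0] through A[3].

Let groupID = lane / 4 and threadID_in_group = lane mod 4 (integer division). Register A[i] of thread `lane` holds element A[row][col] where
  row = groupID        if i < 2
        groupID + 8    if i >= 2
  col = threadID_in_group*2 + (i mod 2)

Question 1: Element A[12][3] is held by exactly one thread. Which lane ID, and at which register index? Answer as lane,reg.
17,3

r=12→G=4,rhi=1  c=3→T=1,p=1
L=4*4+1=17  i=1*2+1=3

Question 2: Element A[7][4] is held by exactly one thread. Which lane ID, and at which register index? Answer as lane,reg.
30,0

r=7->g=7,rb=0  c=4->t=2,b0=0
L=7*4+2=30  i=0*2+0=0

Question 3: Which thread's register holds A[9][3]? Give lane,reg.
r=9→G=1,rhi=1  c=3→T=1,p=1
L=1*4+1=5  i=1*2+1=3

5,3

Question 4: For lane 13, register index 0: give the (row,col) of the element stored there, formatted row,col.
3,2

lane 13: gr=3 (13/4), th=1 (13%4)
i=0: r=3+0=3, c=1*2+0=2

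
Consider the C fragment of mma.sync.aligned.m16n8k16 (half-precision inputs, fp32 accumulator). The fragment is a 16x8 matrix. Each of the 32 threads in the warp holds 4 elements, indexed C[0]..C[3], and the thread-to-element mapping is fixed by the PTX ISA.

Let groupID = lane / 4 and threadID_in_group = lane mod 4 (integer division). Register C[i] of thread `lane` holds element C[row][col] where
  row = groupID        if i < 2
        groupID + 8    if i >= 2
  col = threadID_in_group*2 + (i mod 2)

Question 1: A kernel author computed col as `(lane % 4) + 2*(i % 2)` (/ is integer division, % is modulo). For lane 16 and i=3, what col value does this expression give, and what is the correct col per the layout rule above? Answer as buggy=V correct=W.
`(lane % 4) + 2*(i % 2)`[16,3]->2
16: gid=4,tid=0
[3] (4+8,0*2+1) = (12,1)
col: 2 vs 1

buggy=2 correct=1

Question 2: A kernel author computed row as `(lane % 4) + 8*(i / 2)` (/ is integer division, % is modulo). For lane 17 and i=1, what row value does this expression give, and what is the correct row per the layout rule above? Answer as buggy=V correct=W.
`(lane % 4) + 8*(i / 2)`[17,1]->1
lane 17: g=4 (17/4), t=1 (17%4)
i=1: r=4+0=4, c=1*2+1=3
row: 1 vs 4

buggy=1 correct=4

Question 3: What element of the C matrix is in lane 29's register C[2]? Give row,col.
15,2

L=29->g=29>>2=7, t=29&3=1
[2]->row 7+8=15  col 1·2+0=2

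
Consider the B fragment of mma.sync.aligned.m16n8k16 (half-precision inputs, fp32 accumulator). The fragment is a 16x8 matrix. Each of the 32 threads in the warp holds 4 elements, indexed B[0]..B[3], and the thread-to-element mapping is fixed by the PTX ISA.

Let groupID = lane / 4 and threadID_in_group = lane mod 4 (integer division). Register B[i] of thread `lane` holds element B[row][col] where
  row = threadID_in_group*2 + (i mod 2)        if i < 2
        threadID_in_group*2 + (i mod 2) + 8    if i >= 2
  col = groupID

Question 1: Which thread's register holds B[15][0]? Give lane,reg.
3,3

c: 0->gid=0  r: 15->r8=1,tid=3,i&1=1
L=0*4+3=3  i=1*2+1=3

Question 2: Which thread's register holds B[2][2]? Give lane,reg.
c=2⇒gr=2  r=2⇒Rb=0,th=1,odd=0
L=2*4+1=9  i=0*2+0=0

9,0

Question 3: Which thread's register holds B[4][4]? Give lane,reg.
18,0

c=4⇒gr=4  r=4⇒Rb=0,th=2,odd=0
L=4*4+2=18  i=0*2+0=0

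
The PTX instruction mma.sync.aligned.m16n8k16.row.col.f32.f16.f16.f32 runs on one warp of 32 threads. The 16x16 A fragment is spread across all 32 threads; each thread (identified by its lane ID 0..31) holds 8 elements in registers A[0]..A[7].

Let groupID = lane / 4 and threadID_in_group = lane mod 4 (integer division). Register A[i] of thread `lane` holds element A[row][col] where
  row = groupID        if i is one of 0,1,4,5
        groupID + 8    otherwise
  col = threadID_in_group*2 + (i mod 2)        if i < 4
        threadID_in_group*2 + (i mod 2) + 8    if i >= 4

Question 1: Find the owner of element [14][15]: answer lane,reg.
27,7

r=14→G=6,rhi=1  c=15→chi=1,T=3,p=1
L=6*4+3=27  i=1*4+1*2+1=7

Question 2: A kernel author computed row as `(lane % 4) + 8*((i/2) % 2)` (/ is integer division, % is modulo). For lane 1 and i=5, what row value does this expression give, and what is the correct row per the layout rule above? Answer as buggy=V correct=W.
`(lane % 4) + 8*((i/2) % 2)`[1,5]⇒1
lane 1⇒1/4=0, 1 mod 4=1
i=5  r:0+0⇒0  c:2·1+1+8⇒11
row: 1 vs 0

buggy=1 correct=0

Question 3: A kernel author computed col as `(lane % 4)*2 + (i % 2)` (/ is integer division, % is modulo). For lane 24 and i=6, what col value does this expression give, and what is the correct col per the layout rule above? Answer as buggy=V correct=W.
buggy=0 correct=8

`(lane % 4)*2 + (i % 2)`[24,6]=>0
lane 24: grp=6 (24/4), tig=0 (24%4)
i=6: r=6+8=14, c=0*2+0+8=8
col: 0 vs 8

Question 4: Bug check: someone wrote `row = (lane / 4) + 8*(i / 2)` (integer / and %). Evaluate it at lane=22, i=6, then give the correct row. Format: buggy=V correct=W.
`(lane / 4) + 8*(i / 2)`[22,6]->29
22: g=5,t=2
[6] (5+8,2*2+0+8) = (13,12)
row: 29 vs 13

buggy=29 correct=13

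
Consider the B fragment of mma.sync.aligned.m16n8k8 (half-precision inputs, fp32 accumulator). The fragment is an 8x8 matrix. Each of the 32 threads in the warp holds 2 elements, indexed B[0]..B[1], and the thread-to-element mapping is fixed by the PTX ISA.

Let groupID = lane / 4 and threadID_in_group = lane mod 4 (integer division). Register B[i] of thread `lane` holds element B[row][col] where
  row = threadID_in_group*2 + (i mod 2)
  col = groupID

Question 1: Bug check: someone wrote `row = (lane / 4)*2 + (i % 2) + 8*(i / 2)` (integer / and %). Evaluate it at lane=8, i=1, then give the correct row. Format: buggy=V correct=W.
`(lane / 4)*2 + (i % 2) + 8*(i / 2)`[8,1]->5
L=8->gid=8>>2=2, tid=8&3=0
[1]->row 0·2+1=1  col gid=2
row: 5 vs 1

buggy=5 correct=1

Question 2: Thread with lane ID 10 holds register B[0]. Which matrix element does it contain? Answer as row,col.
10: G=2,T=2
[0] (2*2+0,2) = (4,2)

4,2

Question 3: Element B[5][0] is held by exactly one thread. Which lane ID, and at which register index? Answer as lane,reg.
c=0⇒gr=0  r=5⇒th=2,odd=1
L=0*4+2=2  i=1=1

2,1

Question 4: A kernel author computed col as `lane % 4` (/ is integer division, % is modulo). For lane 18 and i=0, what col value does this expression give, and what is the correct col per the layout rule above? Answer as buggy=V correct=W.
`lane % 4`[18,0]=>2
lane 18=>18/4=4, 18 mod 4=2
i=0  r:2·2+0=>4  c:4
col: 2 vs 4

buggy=2 correct=4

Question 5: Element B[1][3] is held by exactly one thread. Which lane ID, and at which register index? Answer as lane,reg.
c: 3->gid=3  r: 1->tid=0,i&1=1
L=3*4+0=12  i=1=1

12,1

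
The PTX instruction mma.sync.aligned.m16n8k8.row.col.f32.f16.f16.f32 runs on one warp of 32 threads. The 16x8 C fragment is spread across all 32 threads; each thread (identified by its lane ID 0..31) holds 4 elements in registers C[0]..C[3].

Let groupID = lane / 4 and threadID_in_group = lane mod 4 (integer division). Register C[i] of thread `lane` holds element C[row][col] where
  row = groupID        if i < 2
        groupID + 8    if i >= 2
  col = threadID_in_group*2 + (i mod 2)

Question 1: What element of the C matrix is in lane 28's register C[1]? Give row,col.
28: G=7,T=0
[1] (7+0,0*2+1) = (7,1)

7,1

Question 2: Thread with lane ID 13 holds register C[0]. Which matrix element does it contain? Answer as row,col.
3,2

lane 13: gr=3 (13/4), th=1 (13%4)
i=0: r=3+0=3, c=1*2+0=2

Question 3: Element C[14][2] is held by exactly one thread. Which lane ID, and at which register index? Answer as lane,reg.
r:14=>grp=6,rB=1  c:2=>tig=1,lo=0
L=6*4+1=25  i=1*2+0=2

25,2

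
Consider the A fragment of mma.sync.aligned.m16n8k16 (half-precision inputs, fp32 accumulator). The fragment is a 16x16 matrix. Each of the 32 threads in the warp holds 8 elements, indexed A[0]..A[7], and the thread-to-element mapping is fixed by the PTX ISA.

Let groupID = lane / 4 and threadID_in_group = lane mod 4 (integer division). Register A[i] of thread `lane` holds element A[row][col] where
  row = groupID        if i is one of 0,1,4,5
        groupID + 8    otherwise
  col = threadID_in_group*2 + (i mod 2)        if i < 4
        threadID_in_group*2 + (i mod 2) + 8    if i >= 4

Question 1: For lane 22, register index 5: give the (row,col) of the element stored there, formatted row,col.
22: G=5,T=2
[5] (5+0,2*2+1+8) = (5,13)

5,13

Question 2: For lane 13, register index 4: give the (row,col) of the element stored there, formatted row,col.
lane 13->13/4=3, 13 mod 4=1
i=4  r:3+0->3  c:2·1+0+8->10

3,10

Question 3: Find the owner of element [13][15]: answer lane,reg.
r=13⇒gr=5,Rb=1  c=15⇒Cb=1,th=3,odd=1
L=5*4+3=23  i=1*4+1*2+1=7

23,7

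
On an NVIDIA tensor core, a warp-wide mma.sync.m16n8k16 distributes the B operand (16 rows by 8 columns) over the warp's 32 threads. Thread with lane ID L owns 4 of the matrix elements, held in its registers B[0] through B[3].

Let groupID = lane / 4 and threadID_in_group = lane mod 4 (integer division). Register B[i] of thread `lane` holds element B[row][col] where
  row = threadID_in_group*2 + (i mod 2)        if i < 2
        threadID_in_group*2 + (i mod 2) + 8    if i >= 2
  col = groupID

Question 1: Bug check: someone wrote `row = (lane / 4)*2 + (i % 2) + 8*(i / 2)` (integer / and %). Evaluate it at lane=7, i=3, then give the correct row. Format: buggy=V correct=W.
buggy=11 correct=15

`(lane / 4)*2 + (i % 2) + 8*(i / 2)`[7,3]->11
lane 7->7/4=1, 7 mod 4=3
i=3  r:2·3+1+8->15  c:1
row: 11 vs 15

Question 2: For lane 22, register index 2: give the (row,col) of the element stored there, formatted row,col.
lane 22: G=5 (22/4), T=2 (22%4)
i=2: r=2*2+0+8=12, c=G=5

12,5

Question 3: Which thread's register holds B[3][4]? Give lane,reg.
c=4⇒gr=4  r=3⇒Rb=0,th=1,odd=1
L=4*4+1=17  i=0*2+1=1

17,1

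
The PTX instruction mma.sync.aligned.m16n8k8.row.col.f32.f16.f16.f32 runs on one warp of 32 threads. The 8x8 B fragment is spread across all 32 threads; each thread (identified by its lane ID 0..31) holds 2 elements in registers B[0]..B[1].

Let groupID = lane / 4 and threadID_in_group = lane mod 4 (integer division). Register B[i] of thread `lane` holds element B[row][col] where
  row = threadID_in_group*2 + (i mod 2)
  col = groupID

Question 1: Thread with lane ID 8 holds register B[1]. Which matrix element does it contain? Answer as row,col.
1,2

L=8->gid=8>>2=2, tid=8&3=0
[1]->row 0·2+1=1  col gid=2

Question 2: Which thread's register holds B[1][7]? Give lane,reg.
c=7⇒gr=7  r=1⇒th=0,odd=1
L=7*4+0=28  i=1=1

28,1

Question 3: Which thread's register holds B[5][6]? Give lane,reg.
c=6->g=6  r=5->t=2,b0=1
L=6*4+2=26  i=1=1

26,1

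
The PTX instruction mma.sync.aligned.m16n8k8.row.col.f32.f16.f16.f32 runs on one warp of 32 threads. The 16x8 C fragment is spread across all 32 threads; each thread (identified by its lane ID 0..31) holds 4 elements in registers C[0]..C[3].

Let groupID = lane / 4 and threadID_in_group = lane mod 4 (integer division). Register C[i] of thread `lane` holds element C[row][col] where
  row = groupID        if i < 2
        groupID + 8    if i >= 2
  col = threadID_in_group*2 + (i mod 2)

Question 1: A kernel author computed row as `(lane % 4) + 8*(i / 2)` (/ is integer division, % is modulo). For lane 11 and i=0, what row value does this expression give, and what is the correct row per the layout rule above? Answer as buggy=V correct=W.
`(lane % 4) + 8*(i / 2)`[11,0]->3
lane 11: g=2 (11/4), t=3 (11%4)
i=0: r=2+0=2, c=3*2+0=6
row: 3 vs 2

buggy=3 correct=2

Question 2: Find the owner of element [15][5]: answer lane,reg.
r=15→G=7,rhi=1  c=5→T=2,p=1
L=7*4+2=30  i=1*2+1=3

30,3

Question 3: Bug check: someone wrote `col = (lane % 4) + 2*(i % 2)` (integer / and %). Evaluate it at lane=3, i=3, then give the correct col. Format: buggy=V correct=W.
`(lane % 4) + 2*(i % 2)`[3,3]⇒5
3: gr=0,th=3
[3] (0+8,3*2+1) = (8,7)
col: 5 vs 7

buggy=5 correct=7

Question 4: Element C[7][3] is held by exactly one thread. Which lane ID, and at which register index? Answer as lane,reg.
r:7=>grp=7,rB=0  c:3=>tig=1,lo=1
L=7*4+1=29  i=0*2+1=1

29,1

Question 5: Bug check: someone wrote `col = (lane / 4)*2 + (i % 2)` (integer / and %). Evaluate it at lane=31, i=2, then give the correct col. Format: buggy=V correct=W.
buggy=14 correct=6

`(lane / 4)*2 + (i % 2)`[31,2]⇒14
lane 31⇒31/4=7, 31 mod 4=3
i=2  r:7+8⇒15  c:2·3+0⇒6
col: 14 vs 6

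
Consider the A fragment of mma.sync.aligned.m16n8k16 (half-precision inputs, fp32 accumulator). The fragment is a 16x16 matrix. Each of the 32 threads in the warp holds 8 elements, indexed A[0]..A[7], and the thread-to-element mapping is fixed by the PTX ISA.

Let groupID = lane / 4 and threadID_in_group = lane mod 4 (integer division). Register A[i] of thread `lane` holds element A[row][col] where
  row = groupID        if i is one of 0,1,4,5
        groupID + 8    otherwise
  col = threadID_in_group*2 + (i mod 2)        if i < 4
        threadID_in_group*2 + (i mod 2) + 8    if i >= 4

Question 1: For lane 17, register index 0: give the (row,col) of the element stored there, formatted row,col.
4,2

L=17⇒gr=17>>2=4, th=17&3=1
[0]⇒row 4+0=4  col 1·2+0+0=2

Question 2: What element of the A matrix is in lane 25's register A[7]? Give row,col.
14,11

lane 25: G=6 (25/4), T=1 (25%4)
i=7: r=6+8=14, c=1*2+1+8=11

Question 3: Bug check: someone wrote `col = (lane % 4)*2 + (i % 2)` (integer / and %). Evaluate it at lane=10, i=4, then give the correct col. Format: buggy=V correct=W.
`(lane % 4)*2 + (i % 2)`[10,4]→4
L=10→G=10>>2=2, T=10&3=2
[4]→row 2+0=2  col 2·2+0+8=12
col: 4 vs 12

buggy=4 correct=12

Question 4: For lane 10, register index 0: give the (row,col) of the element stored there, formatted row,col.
lane 10: g=2 (10/4), t=2 (10%4)
i=0: r=2+0=2, c=2*2+0+0=4

2,4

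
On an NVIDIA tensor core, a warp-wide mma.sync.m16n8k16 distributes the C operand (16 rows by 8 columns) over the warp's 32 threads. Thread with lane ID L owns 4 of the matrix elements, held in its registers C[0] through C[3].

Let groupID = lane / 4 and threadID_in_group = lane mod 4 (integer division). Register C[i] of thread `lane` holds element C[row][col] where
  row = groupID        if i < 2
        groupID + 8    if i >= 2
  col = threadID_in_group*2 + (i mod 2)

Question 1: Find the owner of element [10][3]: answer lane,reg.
9,3

r=10⇒gr=2,Rb=1  c=3⇒th=1,odd=1
L=2*4+1=9  i=1*2+1=3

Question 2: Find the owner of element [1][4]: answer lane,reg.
r=1→G=1,rhi=0  c=4→T=2,p=0
L=1*4+2=6  i=0*2+0=0

6,0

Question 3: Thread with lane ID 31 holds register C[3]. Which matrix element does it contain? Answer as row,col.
lane 31: gr=7 (31/4), th=3 (31%4)
i=3: r=7+8=15, c=3*2+1=7

15,7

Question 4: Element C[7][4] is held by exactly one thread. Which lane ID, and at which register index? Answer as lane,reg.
30,0

r=7->g=7,rb=0  c=4->t=2,b0=0
L=7*4+2=30  i=0*2+0=0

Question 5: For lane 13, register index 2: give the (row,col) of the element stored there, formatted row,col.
11,2

lane 13: gr=3 (13/4), th=1 (13%4)
i=2: r=3+8=11, c=1*2+0=2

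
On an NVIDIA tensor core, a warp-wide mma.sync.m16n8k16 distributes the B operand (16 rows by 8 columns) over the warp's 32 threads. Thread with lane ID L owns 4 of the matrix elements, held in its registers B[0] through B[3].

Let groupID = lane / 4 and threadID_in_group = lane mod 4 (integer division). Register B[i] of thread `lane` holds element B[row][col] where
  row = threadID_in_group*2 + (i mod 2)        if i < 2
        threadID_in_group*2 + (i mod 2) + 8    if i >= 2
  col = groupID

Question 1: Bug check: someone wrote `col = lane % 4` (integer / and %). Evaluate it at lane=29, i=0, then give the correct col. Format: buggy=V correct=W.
`lane % 4`[29,0]->1
lane 29->29/4=7, 29 mod 4=1
i=0  r:2·1+0+0->2  c:7
col: 1 vs 7

buggy=1 correct=7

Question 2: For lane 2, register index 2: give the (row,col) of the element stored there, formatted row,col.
12,0

L=2⇒gr=2>>2=0, th=2&3=2
[2]⇒row 2·2+0+8=12  col gr=0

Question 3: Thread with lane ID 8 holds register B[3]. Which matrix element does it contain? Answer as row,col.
9,2

L=8->gid=8>>2=2, tid=8&3=0
[3]->row 0·2+1+8=9  col gid=2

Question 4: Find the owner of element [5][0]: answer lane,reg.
c:0=>grp=0  r:5=>rB=0,tig=2,lo=1
L=0*4+2=2  i=0*2+1=1

2,1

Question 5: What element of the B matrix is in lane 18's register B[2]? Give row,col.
12,4

L=18->g=18>>2=4, t=18&3=2
[2]->row 2·2+0+8=12  col g=4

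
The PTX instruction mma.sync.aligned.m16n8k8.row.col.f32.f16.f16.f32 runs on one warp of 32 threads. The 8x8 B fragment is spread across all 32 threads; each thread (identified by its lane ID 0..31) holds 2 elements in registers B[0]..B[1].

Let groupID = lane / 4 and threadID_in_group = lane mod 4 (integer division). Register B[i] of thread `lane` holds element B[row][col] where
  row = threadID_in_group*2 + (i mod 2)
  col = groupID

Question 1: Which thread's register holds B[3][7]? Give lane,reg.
29,1

c=7⇒gr=7  r=3⇒th=1,odd=1
L=7*4+1=29  i=1=1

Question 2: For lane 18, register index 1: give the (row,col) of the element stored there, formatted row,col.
L=18=>grp=18>>2=4, tig=18&3=2
[1]=>row 2·2+1=5  col grp=4

5,4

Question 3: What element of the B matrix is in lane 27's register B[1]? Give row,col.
lane 27⇒27/4=6, 27 mod 4=3
i=1  r:2·3+1⇒7  c:6

7,6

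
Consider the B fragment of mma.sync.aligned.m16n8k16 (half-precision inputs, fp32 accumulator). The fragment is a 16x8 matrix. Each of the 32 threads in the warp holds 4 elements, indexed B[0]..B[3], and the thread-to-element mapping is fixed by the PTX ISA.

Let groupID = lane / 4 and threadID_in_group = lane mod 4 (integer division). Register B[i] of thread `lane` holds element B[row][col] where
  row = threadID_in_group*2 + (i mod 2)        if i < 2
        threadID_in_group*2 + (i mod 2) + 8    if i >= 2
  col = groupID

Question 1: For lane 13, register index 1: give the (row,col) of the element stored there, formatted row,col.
lane 13: gr=3 (13/4), th=1 (13%4)
i=1: r=1*2+1+0=3, c=gr=3

3,3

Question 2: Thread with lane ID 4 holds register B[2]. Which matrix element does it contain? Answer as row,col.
4: grp=1,tig=0
[2] (0*2+0+8,1) = (8,1)

8,1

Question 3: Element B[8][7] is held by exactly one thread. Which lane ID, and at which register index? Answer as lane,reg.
c=7⇒gr=7  r=8⇒Rb=1,th=0,odd=0
L=7*4+0=28  i=1*2+0=2

28,2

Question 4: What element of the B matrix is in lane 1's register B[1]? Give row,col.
L=1→G=1>>2=0, T=1&3=1
[1]→row 1·2+1+0=3  col G=0

3,0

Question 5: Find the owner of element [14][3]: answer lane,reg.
15,2

c=3⇒gr=3  r=14⇒Rb=1,th=3,odd=0
L=3*4+3=15  i=1*2+0=2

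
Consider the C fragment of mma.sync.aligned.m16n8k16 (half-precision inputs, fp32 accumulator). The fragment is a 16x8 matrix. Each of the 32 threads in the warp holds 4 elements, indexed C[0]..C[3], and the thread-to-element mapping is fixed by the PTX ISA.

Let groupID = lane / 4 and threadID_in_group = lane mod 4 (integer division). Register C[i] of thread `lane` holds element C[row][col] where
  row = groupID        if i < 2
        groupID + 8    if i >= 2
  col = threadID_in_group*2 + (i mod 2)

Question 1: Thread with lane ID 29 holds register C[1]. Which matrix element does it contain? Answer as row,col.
L=29->g=29>>2=7, t=29&3=1
[1]->row 7+0=7  col 1·2+1=3

7,3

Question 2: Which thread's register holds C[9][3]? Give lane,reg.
r=9->g=1,rb=1  c=3->t=1,b0=1
L=1*4+1=5  i=1*2+1=3

5,3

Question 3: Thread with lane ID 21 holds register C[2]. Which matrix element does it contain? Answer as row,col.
lane 21: gr=5 (21/4), th=1 (21%4)
i=2: r=5+8=13, c=1*2+0=2

13,2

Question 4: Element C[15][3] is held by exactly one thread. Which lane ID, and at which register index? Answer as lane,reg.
29,3

r:15=>grp=7,rB=1  c:3=>tig=1,lo=1
L=7*4+1=29  i=1*2+1=3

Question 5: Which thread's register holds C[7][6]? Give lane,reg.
31,0

r:7=>grp=7,rB=0  c:6=>tig=3,lo=0
L=7*4+3=31  i=0*2+0=0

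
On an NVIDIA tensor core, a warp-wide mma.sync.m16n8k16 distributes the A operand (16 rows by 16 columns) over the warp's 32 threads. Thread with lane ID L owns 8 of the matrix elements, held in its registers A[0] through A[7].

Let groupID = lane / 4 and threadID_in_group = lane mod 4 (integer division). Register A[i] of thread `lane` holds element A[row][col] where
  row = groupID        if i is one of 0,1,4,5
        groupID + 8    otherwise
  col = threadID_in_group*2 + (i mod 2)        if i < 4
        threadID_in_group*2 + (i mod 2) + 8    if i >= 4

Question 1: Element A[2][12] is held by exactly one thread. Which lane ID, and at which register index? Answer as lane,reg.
r:2=>grp=2,rB=0  c:12=>cB=1,tig=2,lo=0
L=2*4+2=10  i=1*4+0*2+0=4

10,4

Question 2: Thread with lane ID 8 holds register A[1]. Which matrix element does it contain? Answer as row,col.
2,1

L=8->g=8>>2=2, t=8&3=0
[1]->row 2+0=2  col 0·2+1+0=1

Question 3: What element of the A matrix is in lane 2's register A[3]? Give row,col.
L=2→G=2>>2=0, T=2&3=2
[3]→row 0+8=8  col 2·2+1+0=5

8,5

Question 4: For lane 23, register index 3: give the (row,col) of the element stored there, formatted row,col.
lane 23: grp=5 (23/4), tig=3 (23%4)
i=3: r=5+8=13, c=3*2+1+0=7

13,7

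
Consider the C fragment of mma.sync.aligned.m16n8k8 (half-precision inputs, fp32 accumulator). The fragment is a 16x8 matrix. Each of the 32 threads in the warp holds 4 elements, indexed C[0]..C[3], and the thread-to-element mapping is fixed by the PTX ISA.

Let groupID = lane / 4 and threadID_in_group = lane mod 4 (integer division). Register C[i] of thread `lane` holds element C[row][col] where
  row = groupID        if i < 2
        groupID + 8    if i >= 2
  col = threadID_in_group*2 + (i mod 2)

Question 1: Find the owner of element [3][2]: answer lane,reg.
13,0

r=3->g=3,rb=0  c=2->t=1,b0=0
L=3*4+1=13  i=0*2+0=0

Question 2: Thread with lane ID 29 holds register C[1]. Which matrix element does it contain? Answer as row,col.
lane 29->29/4=7, 29 mod 4=1
i=1  r:7+0->7  c:2·1+1->3

7,3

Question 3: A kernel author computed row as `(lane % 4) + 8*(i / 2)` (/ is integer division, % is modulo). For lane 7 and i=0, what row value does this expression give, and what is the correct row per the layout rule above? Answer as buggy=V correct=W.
buggy=3 correct=1

`(lane % 4) + 8*(i / 2)`[7,0]⇒3
lane 7: gr=1 (7/4), th=3 (7%4)
i=0: r=1+0=1, c=3*2+0=6
row: 3 vs 1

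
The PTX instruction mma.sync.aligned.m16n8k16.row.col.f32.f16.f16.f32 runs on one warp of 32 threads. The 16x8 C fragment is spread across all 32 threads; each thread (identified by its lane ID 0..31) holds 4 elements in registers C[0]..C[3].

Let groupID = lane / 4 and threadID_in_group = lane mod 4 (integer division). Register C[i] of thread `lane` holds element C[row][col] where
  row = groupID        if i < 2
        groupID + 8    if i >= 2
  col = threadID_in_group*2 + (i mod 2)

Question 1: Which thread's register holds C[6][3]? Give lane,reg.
r=6->g=6,rb=0  c=3->t=1,b0=1
L=6*4+1=25  i=0*2+1=1

25,1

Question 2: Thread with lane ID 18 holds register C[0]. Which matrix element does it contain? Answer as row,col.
lane 18⇒18/4=4, 18 mod 4=2
i=0  r:4+0⇒4  c:2·2+0⇒4

4,4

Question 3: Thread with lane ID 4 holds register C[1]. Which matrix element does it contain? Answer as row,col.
1,1

4: g=1,t=0
[1] (1+0,0*2+1) = (1,1)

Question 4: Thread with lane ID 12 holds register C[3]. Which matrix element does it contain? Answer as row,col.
12: gid=3,tid=0
[3] (3+8,0*2+1) = (11,1)

11,1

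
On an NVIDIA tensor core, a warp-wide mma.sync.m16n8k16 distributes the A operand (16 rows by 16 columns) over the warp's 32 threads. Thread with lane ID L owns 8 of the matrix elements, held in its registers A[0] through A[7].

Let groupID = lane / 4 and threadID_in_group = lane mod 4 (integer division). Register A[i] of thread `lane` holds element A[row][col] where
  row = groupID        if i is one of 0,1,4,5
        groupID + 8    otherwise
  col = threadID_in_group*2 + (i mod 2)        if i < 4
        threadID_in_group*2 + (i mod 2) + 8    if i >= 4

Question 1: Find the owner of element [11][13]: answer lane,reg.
14,7

r=11->g=3,rb=1  c=13->cb=1,t=2,b0=1
L=3*4+2=14  i=1*4+1*2+1=7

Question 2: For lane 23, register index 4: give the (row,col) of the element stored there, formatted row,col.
lane 23→23/4=5, 23 mod 4=3
i=4  r:5+0→5  c:2·3+0+8→14

5,14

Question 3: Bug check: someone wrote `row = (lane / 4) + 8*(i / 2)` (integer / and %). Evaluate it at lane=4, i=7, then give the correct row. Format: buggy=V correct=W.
buggy=25 correct=9

`(lane / 4) + 8*(i / 2)`[4,7]=>25
lane 4=>4/4=1, 4 mod 4=0
i=7  r:1+8=>9  c:2·0+1+8=>9
row: 25 vs 9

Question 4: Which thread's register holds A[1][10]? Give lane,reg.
5,4

r=1⇒gr=1,Rb=0  c=10⇒Cb=1,th=1,odd=0
L=1*4+1=5  i=1*4+0*2+0=4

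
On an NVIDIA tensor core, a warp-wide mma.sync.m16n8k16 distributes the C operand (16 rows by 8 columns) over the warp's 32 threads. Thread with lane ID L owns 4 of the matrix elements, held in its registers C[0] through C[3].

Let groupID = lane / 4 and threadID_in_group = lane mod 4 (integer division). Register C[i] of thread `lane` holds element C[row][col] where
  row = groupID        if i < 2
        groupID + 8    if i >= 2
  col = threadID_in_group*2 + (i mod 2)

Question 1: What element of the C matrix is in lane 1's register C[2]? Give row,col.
8,2

L=1=>grp=1>>2=0, tig=1&3=1
[2]=>row 0+8=8  col 1·2+0=2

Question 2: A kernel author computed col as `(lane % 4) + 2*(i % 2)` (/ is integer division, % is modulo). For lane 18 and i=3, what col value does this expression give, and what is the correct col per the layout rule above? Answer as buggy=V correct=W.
`(lane % 4) + 2*(i % 2)`[18,3]⇒4
lane 18: gr=4 (18/4), th=2 (18%4)
i=3: r=4+8=12, c=2*2+1=5
col: 4 vs 5

buggy=4 correct=5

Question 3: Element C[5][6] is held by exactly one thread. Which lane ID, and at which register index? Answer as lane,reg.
23,0

r=5⇒gr=5,Rb=0  c=6⇒th=3,odd=0
L=5*4+3=23  i=0*2+0=0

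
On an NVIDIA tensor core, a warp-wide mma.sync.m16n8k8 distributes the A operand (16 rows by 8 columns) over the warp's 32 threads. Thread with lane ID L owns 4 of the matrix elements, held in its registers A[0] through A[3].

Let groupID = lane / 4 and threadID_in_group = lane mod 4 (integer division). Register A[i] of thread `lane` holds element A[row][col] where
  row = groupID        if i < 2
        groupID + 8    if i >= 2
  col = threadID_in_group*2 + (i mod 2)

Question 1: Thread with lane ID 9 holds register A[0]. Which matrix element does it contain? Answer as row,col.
2,2

9: gr=2,th=1
[0] (2+0,1*2+0) = (2,2)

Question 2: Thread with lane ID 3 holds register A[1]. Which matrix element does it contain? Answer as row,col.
lane 3->3/4=0, 3 mod 4=3
i=1  r:0+0->0  c:2·3+1->7

0,7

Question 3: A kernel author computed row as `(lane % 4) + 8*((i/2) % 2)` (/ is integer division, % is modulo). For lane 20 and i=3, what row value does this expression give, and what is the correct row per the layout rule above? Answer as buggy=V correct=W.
`(lane % 4) + 8*((i/2) % 2)`[20,3]->8
L=20->gid=20>>2=5, tid=20&3=0
[3]->row 5+8=13  col 0·2+1=1
row: 8 vs 13

buggy=8 correct=13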